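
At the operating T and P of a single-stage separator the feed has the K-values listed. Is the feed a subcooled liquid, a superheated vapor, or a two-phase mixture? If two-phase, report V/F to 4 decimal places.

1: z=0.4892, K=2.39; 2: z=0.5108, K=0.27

ΣzᵢKᵢ = 1.3071; Σzᵢ/Kᵢ = 2.0965.
Both exceed 1, so a two-phase solution exists.
Newton–Raphson from ψ = 0.5:
  ψ = 0.5000: g = -0.18605, g' = -1.0041 → ψ = 0.3147
  ψ = 0.3147: g = -0.01104, g' = -0.9162 → ψ = 0.3027
Converged at ψ = 0.3027.

two-phase, V/F = 0.3027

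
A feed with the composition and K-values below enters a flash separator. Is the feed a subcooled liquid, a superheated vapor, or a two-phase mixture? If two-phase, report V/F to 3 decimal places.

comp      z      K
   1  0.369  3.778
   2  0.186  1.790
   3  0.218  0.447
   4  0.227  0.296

two-phase, V/F = 0.629

ΣzᵢKᵢ = 1.892; Σzᵢ/Kᵢ = 1.456.
Both exceed 1, so a two-phase solution exists.
Let ψ = V/F and solve Σ zᵢ(Kᵢ−1)/(1+ψ(Kᵢ−1)) = 0.
Newton iteration, ψ⁰ = 0.5:
  ψ = 0.500: g = 0.1212, g' = -0.954 → ψ = 0.627
  ψ = 0.627: g = 0.0015, g' = -0.948 → ψ = 0.629
Converged at ψ = 0.629.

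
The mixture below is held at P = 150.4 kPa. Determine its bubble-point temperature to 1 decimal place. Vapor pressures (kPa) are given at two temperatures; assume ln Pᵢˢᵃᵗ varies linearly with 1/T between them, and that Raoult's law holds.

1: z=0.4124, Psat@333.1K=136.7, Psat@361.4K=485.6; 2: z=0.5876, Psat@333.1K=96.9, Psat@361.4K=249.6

Bubble-point temperature: ΣzᵢPᵢˢᵃᵗ(T) = P. Interpolate ln Pᵢˢᵃᵗ = aᵢ + bᵢ/T.
  T = 333.1 K: ΣzᵢPᵢˢᵃᵗ = 113.31 kPa
  T = 361.4 K: ΣzᵢPᵢˢᵃᵗ = 346.93 kPa
  T = 347.2 K: ΣzᵢPᵢˢᵃᵗ = 201.80 kPa
  T = 340.1 K: ΣzᵢPᵢˢᵃᵗ = 151.68 kPa
  T = 336.6 K: ΣzᵢPᵢˢᵃᵗ = 131.27 kPa
  T = 338.4 K: ΣzᵢPᵢˢᵃᵗ = 141.44 kPa
Interpolating between 338.4 K and 340.1 K gives T ≈ 339.9 K.

T = 339.9 K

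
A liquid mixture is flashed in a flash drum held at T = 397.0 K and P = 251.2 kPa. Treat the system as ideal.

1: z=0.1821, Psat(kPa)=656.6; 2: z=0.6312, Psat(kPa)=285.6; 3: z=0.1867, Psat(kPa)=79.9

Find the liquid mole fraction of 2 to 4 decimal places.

Raoult's law: Kᵢ = Pᵢˢᵃᵗ/P = Pᵢˢᵃᵗ/251.2.
  K_1 = 656.6/251.2 = 2.613854, K_2 = 285.6/251.2 = 1.136943, K_3 = 79.9/251.2 = 0.318073
Material balance + equilibrium reduce to Σ zᵢ(Kᵢ−1)/(1+ψ(Kᵢ−1)) = 0.
Feasibility: ΣzᵢKᵢ = 1.2530, Σzᵢ/Kᵢ = 1.2118 — both > 1, two phases present.
Iterate (Newton) starting at ψ = 0.5:
  ψ = 0.5000: g = 0.05036, g' = -0.3555 → ψ = 0.6416
  ψ = 0.6416: g = -0.00253, g' = -0.3989 → ψ = 0.6353
Converged at ψ = 0.6353.
Compositions from xᵢ = zᵢ/(1+ψ(Kᵢ−1)), yᵢ = Kᵢxᵢ:
  1: x = 0.0899, y = 0.2350
  2: x = 0.5807, y = 0.6602
  3: x = 0.3294, y = 0.1048

x_2 = 0.5807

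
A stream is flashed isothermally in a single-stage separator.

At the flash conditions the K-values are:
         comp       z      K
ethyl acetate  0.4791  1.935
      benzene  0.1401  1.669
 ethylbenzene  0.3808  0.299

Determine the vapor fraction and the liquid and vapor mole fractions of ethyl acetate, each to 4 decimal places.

ψ = 0.4459, x_ethyl acetate = 0.3381, y_ethyl acetate = 0.6543

Rachford–Rice: g(ψ) = Σ zᵢ(Kᵢ−1)/(1+ψ(Kᵢ−1)) = 0.
Check two-phase: ΣzᵢKᵢ = 1.2747 > 1 and Σzᵢ/Kᵢ = 1.6051 > 1, so g(0) = 0.2747 > 0 and g(1) = -0.6051 < 0.
Newton iteration, ψ⁰ = 0.5:
  ψ = 0.5000: g = -0.03551, g' = -0.6733 → ψ = 0.4473
  ψ = 0.4473: g = -0.00085, g' = -0.6425 → ψ = 0.4459
Converged at ψ = 0.4459.
Compositions from xᵢ = zᵢ/(1+ψ(Kᵢ−1)), yᵢ = Kᵢxᵢ:
  ethyl acetate: x = 0.3381, y = 0.6543
  benzene: x = 0.1079, y = 0.1801
  ethylbenzene: x = 0.5540, y = 0.1656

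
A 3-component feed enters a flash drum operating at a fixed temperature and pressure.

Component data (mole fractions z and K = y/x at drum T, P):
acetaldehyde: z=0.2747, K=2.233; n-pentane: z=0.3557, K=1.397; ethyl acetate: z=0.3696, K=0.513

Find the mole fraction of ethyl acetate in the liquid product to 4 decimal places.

Newton–Raphson from ψ = 0.5:
  ψ = 0.5000: g = 0.08942, g' = -0.3520 → ψ = 0.7540
  ψ = 0.7540: g = -0.00025, g' = -0.3643 → ψ = 0.7533
Converged at ψ = 0.7533.
Compositions from xᵢ = zᵢ/(1+ψ(Kᵢ−1)), yᵢ = Kᵢxᵢ:
  acetaldehyde: x = 0.1424, y = 0.3180
  n-pentane: x = 0.2738, y = 0.3825
  ethyl acetate: x = 0.5838, y = 0.2995

x_ethyl acetate = 0.5838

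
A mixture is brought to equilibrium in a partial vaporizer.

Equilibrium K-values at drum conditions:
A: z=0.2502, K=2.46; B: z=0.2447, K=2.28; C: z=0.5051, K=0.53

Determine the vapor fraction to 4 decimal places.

Let ψ = V/F and solve Σ zᵢ(Kᵢ−1)/(1+ψ(Kᵢ−1)) = 0.
Feasibility: ΣzᵢKᵢ = 1.4411, Σzᵢ/Kᵢ = 1.1621 — both > 1, two phases present.
Newton–Raphson from ψ = 0.5:
  ψ = 0.5000: g = 0.09181, g' = -0.5179 → ψ = 0.6773
  ψ = 0.6773: g = 0.00319, g' = -0.4900 → ψ = 0.6838
Converged at ψ = 0.6838.

ψ = 0.6838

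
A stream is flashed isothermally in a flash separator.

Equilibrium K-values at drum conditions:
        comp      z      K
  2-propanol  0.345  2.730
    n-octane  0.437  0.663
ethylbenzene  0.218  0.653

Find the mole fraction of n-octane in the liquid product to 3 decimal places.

x_n-octane = 0.556

Rachford–Rice: g(V/F) = Σ zᵢ(Kᵢ−1)/(1+V/F(Kᵢ−1)) = 0.
Check two-phase: ΣzᵢKᵢ = 1.374 > 1 and Σzᵢ/Kᵢ = 1.119 > 1, so g(0) = 0.374 > 0 and g(1) = -0.119 < 0.
Newton iteration, V/F⁰ = 0.66:
  V/F = 0.660: g = -0.0088, g' = -0.351 → V/F = 0.635
Converged at V/F = 0.635.
Compositions from xᵢ = zᵢ/(1+V/F(Kᵢ−1)), yᵢ = Kᵢxᵢ:
  2-propanol: x = 0.164, y = 0.449
  n-octane: x = 0.556, y = 0.369
  ethylbenzene: x = 0.280, y = 0.183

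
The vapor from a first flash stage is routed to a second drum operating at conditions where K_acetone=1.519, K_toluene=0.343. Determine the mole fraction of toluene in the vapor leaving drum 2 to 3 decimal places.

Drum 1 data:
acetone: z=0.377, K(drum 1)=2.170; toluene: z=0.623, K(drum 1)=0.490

y_toluene (drum 2) = 0.151

Drum 1:
Material balance + equilibrium reduce to Σ zᵢ(Kᵢ−1)/(1+ψ₁(Kᵢ−1)) = 0.
Feasibility: ΣzᵢKᵢ = 1.123, Σzᵢ/Kᵢ = 1.445 — both > 1, two phases present.
Binary case is linear: z₁(K₁−1)(1+ψ₁(K₂−1)) + z₂(K₂−1)(1+ψ₁(K₁−1)) = 0
⇒ ψ₁ = [z₁(K₁−1)+z₂(K₂−1)] / [−(K₁−1)(K₂−1)] = 0.1234/0.5967 = 0.207
Drum-1 compositions:
  acetone: x = 0.304, y = 0.659
  toluene: x = 0.696, y = 0.341
Drum-2 feed = drum-1 vapor: z₂ = (0.6588, 0.3412).
Drum 2:
Newton iteration, ψ₂⁰ = 0.5:
  ψ₂ = 0.500: g = -0.0624, g' = -0.439 → ψ₂ = 0.358
  ψ₂ = 0.358: g = -0.0047, g' = -0.378 → ψ₂ = 0.345
Converged at ψ₂ = 0.345.
  acetone: x = 0.559, y = 0.849
  toluene: x = 0.441, y = 0.151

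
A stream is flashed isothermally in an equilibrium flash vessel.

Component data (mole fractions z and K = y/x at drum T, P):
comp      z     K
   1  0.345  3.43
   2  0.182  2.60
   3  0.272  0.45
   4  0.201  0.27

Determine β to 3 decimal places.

β = 0.605

Rachford–Rice: g(β) = Σ zᵢ(Kᵢ−1)/(1+β(Kᵢ−1)) = 0.
Check two-phase: ΣzᵢKᵢ = 1.833 > 1 and Σzᵢ/Kᵢ = 1.519 > 1, so g(0) = 0.833 > 0 and g(1) = -0.519 < 0.
Iterate (Newton) starting at β = 0.5:
  β = 0.500: g = 0.1028, g' = -0.981 → β = 0.605
Converged at β = 0.605.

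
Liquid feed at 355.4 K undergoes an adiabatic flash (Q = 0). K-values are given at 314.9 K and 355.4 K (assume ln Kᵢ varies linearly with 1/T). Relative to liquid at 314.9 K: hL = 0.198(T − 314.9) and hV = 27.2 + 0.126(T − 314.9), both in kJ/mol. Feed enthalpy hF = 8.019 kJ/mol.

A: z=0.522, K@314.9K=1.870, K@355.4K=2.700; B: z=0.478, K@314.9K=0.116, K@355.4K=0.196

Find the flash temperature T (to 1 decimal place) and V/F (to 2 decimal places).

Adiabatic flash: solve Rachford–Rice at each trial T, then check hF = ψ·hV(T) + (1−ψ)·hL(T).
  T = 314.9 K: K = (1.870, 0.116), RR gives ψ = 0.041, H_out = 1.117 kJ/mol
  T = 355.4 K: K = (2.700, 0.196), RR gives ψ = 0.368, H_out = 16.957 kJ/mol
  T = 335.1 K: K = (2.271, 0.153), RR gives ψ = 0.240, H_out = 10.186 kJ/mol
  T = 325.0 K: K = (2.067, 0.134), RR gives ψ = 0.155, H_out = 6.095 kJ/mol
  T = 330.1 K: K = (2.169, 0.143), RR gives ψ = 0.201, H_out = 8.245 kJ/mol
  T = 327.6 K: K = (2.119, 0.139), RR gives ψ = 0.179, H_out = 7.215 kJ/mol
  T = 328.9 K: K = (2.145, 0.141), RR gives ψ = 0.190, H_out = 7.756 kJ/mol
Linear interpolation between T = 328.9 (H_out = 7.756) and T = 330.1 (H_out = 8.245) on hF = 8.019 gives T ≈ 329.5 K, at which ψ = 0.20.

T = 329.5 K, V/F = 0.20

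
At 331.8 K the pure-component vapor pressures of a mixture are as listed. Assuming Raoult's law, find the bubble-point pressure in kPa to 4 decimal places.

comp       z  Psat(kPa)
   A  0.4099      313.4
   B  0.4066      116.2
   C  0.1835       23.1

At the bubble point ψ → 0, so ΣzᵢKᵢ = 1 with Kᵢ = Pᵢˢᵃᵗ/P ⇒ P = ΣzᵢPᵢˢᵃᵗ.
P = 0.4099·313.4 + 0.4066·116.2 + 0.1835·23.1 = 179.9484 kPa

Pbub = 179.9484 kPa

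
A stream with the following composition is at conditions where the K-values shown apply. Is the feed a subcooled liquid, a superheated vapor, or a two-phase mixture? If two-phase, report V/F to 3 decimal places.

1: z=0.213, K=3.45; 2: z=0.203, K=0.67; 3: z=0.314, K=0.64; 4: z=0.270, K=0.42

ΣzᵢKᵢ = 1.185; Σzᵢ/Kᵢ = 1.498.
Both exceed 1, so a two-phase solution exists.
Let ψ = V/F and solve Σ zᵢ(Kᵢ−1)/(1+ψ(Kᵢ−1)) = 0.
Newton iteration, ψ⁰ = 0.5:
  ψ = 0.500: g = -0.2041, g' = -0.531 → ψ = 0.115
  ψ = 0.115: g = 0.0514, g' = -0.950 → ψ = 0.170
  ψ = 0.170: g = 0.0037, g' = -0.821 → ψ = 0.174
Converged at ψ = 0.174.

two-phase, V/F = 0.174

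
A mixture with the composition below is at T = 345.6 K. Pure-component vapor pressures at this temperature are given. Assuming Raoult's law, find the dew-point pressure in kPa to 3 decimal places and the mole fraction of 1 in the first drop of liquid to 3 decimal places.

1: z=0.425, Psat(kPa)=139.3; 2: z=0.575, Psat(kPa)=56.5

At the dew point ψ → 1, so Σzᵢ/Kᵢ = 1 with Kᵢ = Pᵢˢᵃᵗ/P ⇒ 1/P = Σzᵢ/Pᵢˢᵃᵗ.
1/P = 0.425/139.3 + 0.575/56.5 = 0.013228 ⇒ P = 75.597 kPa
xᵢ = zᵢP/Pᵢˢᵃᵗ ⇒ x_1 = 0.425·75.597/139.3 = 0.231

Pdew = 75.597 kPa, x_1 = 0.231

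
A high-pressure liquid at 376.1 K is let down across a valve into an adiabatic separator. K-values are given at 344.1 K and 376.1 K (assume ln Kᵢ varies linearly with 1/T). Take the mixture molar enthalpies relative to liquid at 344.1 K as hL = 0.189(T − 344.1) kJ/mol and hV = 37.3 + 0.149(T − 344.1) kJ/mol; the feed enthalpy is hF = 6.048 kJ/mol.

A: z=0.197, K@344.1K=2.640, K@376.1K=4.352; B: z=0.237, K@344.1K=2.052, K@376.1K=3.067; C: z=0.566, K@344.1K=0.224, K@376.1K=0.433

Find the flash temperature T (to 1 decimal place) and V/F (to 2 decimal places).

T = 345.9 K, V/F = 0.15

Adiabatic flash: solve Rachford–Rice at each trial T, then check hF = ψ·hV(T) + (1−ψ)·hL(T).
  T = 344.1 K: K = (2.640, 2.052, 0.224), RR gives ψ = 0.127, H_out = 4.741 kJ/mol
  T = 376.1 K: K = (4.352, 3.067, 0.433), RR gives ψ = 0.544, H_out = 25.659 kJ/mol
  T = 360.1 K: K = (3.427, 2.531, 0.316), RR gives ψ = 0.336, H_out = 15.354 kJ/mol
  T = 352.1 K: K = (3.017, 2.284, 0.267), RR gives ψ = 0.237, H_out = 10.283 kJ/mol
  T = 348.1 K: K = (2.824, 2.166, 0.245), RR gives ψ = 0.184, H_out = 7.600 kJ/mol
  T = 346.1 K: K = (2.731, 2.109, 0.234), RR gives ψ = 0.156, H_out = 6.197 kJ/mol
Linear interpolation between T = 344.1 (H_out = 4.741) and T = 346.1 (H_out = 6.197) on hF = 6.048 gives T ≈ 345.9 K, at which ψ = 0.15.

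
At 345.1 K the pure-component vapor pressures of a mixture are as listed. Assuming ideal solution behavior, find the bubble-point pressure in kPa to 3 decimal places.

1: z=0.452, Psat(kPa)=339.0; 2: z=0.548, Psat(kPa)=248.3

At the bubble point ψ → 0, so ΣzᵢKᵢ = 1 with Kᵢ = Pᵢˢᵃᵗ/P ⇒ P = ΣzᵢPᵢˢᵃᵗ.
P = 0.452·339.0 + 0.548·248.3 = 289.296 kPa

Pbub = 289.296 kPa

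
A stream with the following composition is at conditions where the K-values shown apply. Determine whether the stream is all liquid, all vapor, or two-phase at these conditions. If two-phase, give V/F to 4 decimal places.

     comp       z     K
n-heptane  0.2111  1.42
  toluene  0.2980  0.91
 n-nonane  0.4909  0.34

all liquid

ΣzᵢKᵢ = 0.7378; Σzᵢ/Kᵢ = 1.9200.
Since ΣzᵢKᵢ < 1 the mixture is below its bubble point — single liquid phase.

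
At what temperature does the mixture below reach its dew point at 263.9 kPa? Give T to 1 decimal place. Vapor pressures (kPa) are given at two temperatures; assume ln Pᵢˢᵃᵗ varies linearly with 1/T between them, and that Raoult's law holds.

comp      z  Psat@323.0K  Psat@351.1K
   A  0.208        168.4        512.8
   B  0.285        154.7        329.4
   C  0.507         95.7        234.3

Dew-point temperature: Σzᵢ·P/Pᵢˢᵃᵗ(T) = 1. Interpolate ln Pᵢˢᵃᵗ = aᵢ + bᵢ/T.
  T = 323.0 K: ΣzᵢP/Pᵢˢᵃᵗ = 2.2102
  T = 351.1 K: ΣzᵢP/Pᵢˢᵃᵗ = 0.9064
  T = 337.1 K: ΣzᵢP/Pᵢˢᵃᵗ = 1.3853
  T = 344.1 K: ΣzᵢP/Pᵢˢᵃᵗ = 1.1154
  T = 347.6 K: ΣzᵢP/Pᵢˢᵃᵗ = 1.0044
  T = 349.4 K: ΣzᵢP/Pᵢˢᵃᵗ = 0.9525
  T = 348.5 K: ΣzᵢP/Pᵢˢᵃᵗ = 0.9780
  T = 348.1 K: ΣzᵢP/Pᵢˢᵃᵗ = 0.9896
Interpolating between 347.6 K and 348.1 K gives T ≈ 347.7 K.

T = 347.7 K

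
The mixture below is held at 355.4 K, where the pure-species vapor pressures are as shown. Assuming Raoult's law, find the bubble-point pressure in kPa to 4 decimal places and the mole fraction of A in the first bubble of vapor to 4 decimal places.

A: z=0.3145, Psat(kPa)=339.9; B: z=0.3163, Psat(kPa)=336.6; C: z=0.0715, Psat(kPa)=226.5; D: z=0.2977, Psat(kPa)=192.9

At the bubble point ψ → 0, so ΣzᵢKᵢ = 1 with Kᵢ = Pᵢˢᵃᵗ/P ⇒ P = ΣzᵢPᵢˢᵃᵗ.
P = 0.3145·339.9 + 0.3163·336.6 + 0.0715·226.5 + 0.2977·192.9 = 286.9862 kPa
yᵢ = zᵢPᵢˢᵃᵗ/P ⇒ y_A = 0.3145·339.9/286.9862 = 0.3725

Pbub = 286.9862 kPa, y_A = 0.3725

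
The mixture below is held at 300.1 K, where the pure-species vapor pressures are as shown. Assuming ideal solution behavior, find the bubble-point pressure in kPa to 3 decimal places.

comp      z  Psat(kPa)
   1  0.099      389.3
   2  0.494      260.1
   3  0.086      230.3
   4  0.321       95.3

At the bubble point ψ → 0, so ΣzᵢKᵢ = 1 with Kᵢ = Pᵢˢᵃᵗ/P ⇒ P = ΣzᵢPᵢˢᵃᵗ.
P = 0.099·389.3 + 0.494·260.1 + 0.086·230.3 + 0.321·95.3 = 217.427 kPa

Pbub = 217.427 kPa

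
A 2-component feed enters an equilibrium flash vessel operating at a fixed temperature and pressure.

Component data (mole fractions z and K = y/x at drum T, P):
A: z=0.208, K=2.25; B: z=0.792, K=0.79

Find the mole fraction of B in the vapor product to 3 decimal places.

Rachford–Rice: g(ψ) = Σ zᵢ(Kᵢ−1)/(1+ψ(Kᵢ−1)) = 0.
g(0) = ΣzᵢKᵢ − 1 = 0.094 and g(1) = 1 − Σzᵢ/Kᵢ = -0.095, so a root lies in (0, 1).
Binary case is linear: z₁(K₁−1)(1+ψ(K₂−1)) + z₂(K₂−1)(1+ψ(K₁−1)) = 0
⇒ ψ = [z₁(K₁−1)+z₂(K₂−1)] / [−(K₁−1)(K₂−1)] = 0.0937/0.2625 = 0.357
Compositions from xᵢ = zᵢ/(1+ψ(Kᵢ−1)), yᵢ = Kᵢxᵢ:
  A: x = 0.144, y = 0.324
  B: x = 0.856, y = 0.676

y_B = 0.676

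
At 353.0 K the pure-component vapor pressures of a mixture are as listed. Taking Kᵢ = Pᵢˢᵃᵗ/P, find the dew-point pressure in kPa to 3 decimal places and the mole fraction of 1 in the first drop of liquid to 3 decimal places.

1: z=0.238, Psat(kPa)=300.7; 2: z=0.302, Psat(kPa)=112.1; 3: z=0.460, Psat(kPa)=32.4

Pdew = 56.551 kPa, x_1 = 0.045

At the dew point ψ → 1, so Σzᵢ/Kᵢ = 1 with Kᵢ = Pᵢˢᵃᵗ/P ⇒ 1/P = Σzᵢ/Pᵢˢᵃᵗ.
1/P = 0.238/300.7 + 0.302/112.1 + 0.460/32.4 = 0.017683 ⇒ P = 56.551 kPa
xᵢ = zᵢP/Pᵢˢᵃᵗ ⇒ x_1 = 0.238·56.551/300.7 = 0.045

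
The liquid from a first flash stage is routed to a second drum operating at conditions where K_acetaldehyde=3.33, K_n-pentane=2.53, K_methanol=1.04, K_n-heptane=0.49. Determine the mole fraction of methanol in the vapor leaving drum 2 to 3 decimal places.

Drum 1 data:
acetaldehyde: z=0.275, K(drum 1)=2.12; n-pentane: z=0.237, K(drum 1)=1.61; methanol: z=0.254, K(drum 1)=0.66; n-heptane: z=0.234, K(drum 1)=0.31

y_methanol (drum 2) = 0.297

Drum 1:
Material balance + equilibrium reduce to Σ zᵢ(Kᵢ−1)/(1+ψ₁(Kᵢ−1)) = 0.
g(0) = ΣzᵢKᵢ − 1 = 0.205 and g(1) = 1 − Σzᵢ/Kᵢ = -0.417, so a root lies in (0, 1).
Iterate (Newton) starting at ψ₁ = 0.5:
  ψ₁ = 0.500: g = -0.0423, g' = -0.496 → ψ₁ = 0.415
  ψ₁ = 0.415: g = -0.0010, g' = -0.475 → ψ₁ = 0.413
Converged at ψ₁ = 0.413.
Drum-1 compositions:
  acetaldehyde: x = 0.188, y = 0.399
  n-pentane: x = 0.189, y = 0.305
  methanol: x = 0.295, y = 0.195
  n-heptane: x = 0.327, y = 0.101
Drum-2 feed = drum-1 liquid: z₂ = (0.1881, 0.1893, 0.2954, 0.3271).
Drum 2:
Let ψ₂ = V/F and solve Σ zᵢ(Kᵢ−1)/(1+ψ₂(Kᵢ−1)) = 0.
Check two-phase: ΣzᵢKᵢ = 1.573 > 1 and Σzᵢ/Kᵢ = 1.083 > 1, so g(0) = 0.573 > 0 and g(1) = -0.083 < 0.
Iterate (Newton) starting at ψ₂ = 0.36:
  ψ₂ = 0.360: g = 0.2324, g' = -0.614 → ψ₂ = 0.738
  ψ₂ = 0.738: g = 0.0410, g' = -0.455 → ψ₂ = 0.828
Converged at ψ₂ = 0.828.
  acetaldehyde: x = 0.064, y = 0.214
  n-pentane: x = 0.084, y = 0.211
  methanol: x = 0.286, y = 0.297
  n-heptane: x = 0.566, y = 0.277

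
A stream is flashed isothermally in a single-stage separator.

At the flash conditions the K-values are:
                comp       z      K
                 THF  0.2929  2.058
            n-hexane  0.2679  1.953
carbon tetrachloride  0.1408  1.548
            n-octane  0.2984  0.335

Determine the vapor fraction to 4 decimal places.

ψ = 0.7227

Newton iteration, ψ⁰ = 0.53:
  ψ = 0.5300: g = 0.12153, g' = -0.5821 → ψ = 0.7388
  ψ = 0.7388: g = -0.01140, g' = -0.7184 → ψ = 0.7229
  ψ = 0.7229: g = -0.00013, g' = -0.7017 → ψ = 0.7227
Converged at ψ = 0.7227.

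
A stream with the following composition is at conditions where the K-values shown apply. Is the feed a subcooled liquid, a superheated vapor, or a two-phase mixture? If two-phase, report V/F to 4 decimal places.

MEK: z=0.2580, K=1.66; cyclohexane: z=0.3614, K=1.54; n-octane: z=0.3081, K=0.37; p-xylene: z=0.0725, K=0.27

ΣzᵢKᵢ = 1.1184; Σzᵢ/Kᵢ = 1.4913.
Both exceed 1, so a two-phase solution exists.
Material balance + equilibrium reduce to Σ zᵢ(Kᵢ−1)/(1+ψ(Kᵢ−1)) = 0.
Newton iteration, ψ⁰ = 0.64:
  ψ = 0.6400: g = -0.15983, g' = -0.5932 → ψ = 0.3706
  ψ = 0.3706: g = -0.02633, g' = -0.4264 → ψ = 0.3088
  ψ = 0.3088: g = -0.00060, g' = -0.4079 → ψ = 0.3073
Converged at ψ = 0.3073.

two-phase, V/F = 0.3073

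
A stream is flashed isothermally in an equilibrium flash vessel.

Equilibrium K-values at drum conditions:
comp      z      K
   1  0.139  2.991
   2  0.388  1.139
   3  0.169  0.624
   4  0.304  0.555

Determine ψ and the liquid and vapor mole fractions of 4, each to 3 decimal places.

ψ = 0.292, x_4 = 0.349, y_4 = 0.194

Rachford–Rice: g(ψ) = Σ zᵢ(Kᵢ−1)/(1+ψ(Kᵢ−1)) = 0.
g(0) = ΣzᵢKᵢ − 1 = 0.132 and g(1) = 1 − Σzᵢ/Kᵢ = -0.206, so a root lies in (0, 1).
Newton iteration, ψ⁰ = 0.5:
  ψ = 0.500: g = -0.0631, g' = -0.281 → ψ = 0.275
  ψ = 0.275: g = 0.0057, g' = -0.345 → ψ = 0.292
Converged at ψ = 0.292.
Compositions from xᵢ = zᵢ/(1+ψ(Kᵢ−1)), yᵢ = Kᵢxᵢ:
  1: x = 0.088, y = 0.263
  2: x = 0.373, y = 0.425
  3: x = 0.190, y = 0.118
  4: x = 0.349, y = 0.194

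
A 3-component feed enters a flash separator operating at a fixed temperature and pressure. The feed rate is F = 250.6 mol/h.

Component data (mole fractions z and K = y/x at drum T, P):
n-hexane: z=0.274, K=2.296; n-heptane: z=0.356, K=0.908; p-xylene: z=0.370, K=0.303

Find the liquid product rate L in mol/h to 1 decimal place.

L = 223.7 mol/h

Newton–Raphson from V/F = 0.66:
  V/F = 0.660: g = -0.3211, g' = -0.754 → V/F = 0.234
  V/F = 0.234: g = -0.0691, g' = -0.531 → V/F = 0.104
  V/F = 0.104: g = 0.0020, g' = -0.570 → V/F = 0.107
Converged at V/F = 0.107.
Then V = V/F·F = 0.1072·250.6 = 26.9 mol/h and L = F − V = 223.7 mol/h.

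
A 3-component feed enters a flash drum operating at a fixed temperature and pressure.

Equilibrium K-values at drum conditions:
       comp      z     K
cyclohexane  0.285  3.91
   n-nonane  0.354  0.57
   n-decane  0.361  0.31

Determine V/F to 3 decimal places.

Material balance + equilibrium reduce to Σ zᵢ(Kᵢ−1)/(1+V/F(Kᵢ−1)) = 0.
Check two-phase: ΣzᵢKᵢ = 1.428 > 1 and Σzᵢ/Kᵢ = 1.858 > 1, so g(0) = 0.428 > 0 and g(1) = -0.858 < 0.
Iterate (Newton) starting at V/F = 0.5:
  V/F = 0.500: g = -0.2364, g' = -0.907 → V/F = 0.239
  V/F = 0.239: g = 0.0207, g' = -1.166 → V/F = 0.257
  V/F = 0.257: g = 0.0004, g' = -1.126 → V/F = 0.258
Converged at V/F = 0.258.

V/F = 0.258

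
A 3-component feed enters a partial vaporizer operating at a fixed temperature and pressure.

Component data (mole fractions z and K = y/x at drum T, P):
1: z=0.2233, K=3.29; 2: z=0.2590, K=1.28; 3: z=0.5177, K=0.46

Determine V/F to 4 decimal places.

V/F = 0.3586

Material balance + equilibrium reduce to Σ zᵢ(Kᵢ−1)/(1+V/F(Kᵢ−1)) = 0.
Feasibility: ΣzᵢKᵢ = 1.3043, Σzᵢ/Kᵢ = 1.3957 — both > 1, two phases present.
Iterate (Newton) starting at V/F = 0.5:
  V/F = 0.5000: g = -0.08095, g' = -0.5534 → V/F = 0.3537
  V/F = 0.3537: g = 0.00293, g' = -0.6049 → V/F = 0.3586
Converged at V/F = 0.3586.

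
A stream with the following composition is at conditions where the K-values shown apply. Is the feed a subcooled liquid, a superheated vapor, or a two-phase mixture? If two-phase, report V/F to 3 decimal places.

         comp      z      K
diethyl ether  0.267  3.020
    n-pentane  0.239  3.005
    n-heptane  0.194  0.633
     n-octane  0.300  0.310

two-phase, V/F = 0.619

ΣzᵢKᵢ = 1.740; Σzᵢ/Kᵢ = 1.442.
Both exceed 1, so a two-phase solution exists.
Let ψ = V/F and solve Σ zᵢ(Kᵢ−1)/(1+ψ(Kᵢ−1)) = 0.
Iterate (Newton) starting at ψ = 0.5:
  ψ = 0.500: g = 0.1044, g' = -0.881 → ψ = 0.618
  ψ = 0.618: g = 0.0005, g' = -0.885 → ψ = 0.619
Converged at ψ = 0.619.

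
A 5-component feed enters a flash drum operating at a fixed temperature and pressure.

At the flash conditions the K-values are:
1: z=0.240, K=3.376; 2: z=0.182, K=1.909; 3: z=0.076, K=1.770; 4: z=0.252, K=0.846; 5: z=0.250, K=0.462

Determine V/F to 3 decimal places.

Rachford–Rice: g(V/F) = Σ zᵢ(Kᵢ−1)/(1+V/F(Kᵢ−1)) = 0.
Feasibility: ΣzᵢKᵢ = 1.621, Σzᵢ/Kᵢ = 1.048 — both > 1, two phases present.
Newton–Raphson from V/F = 0.5:
  V/F = 0.500: g = 0.1906, g' = -0.520 → V/F = 0.866
  V/F = 0.866: g = 0.0173, g' = -0.470 → V/F = 0.903
Converged at V/F = 0.903.

V/F = 0.903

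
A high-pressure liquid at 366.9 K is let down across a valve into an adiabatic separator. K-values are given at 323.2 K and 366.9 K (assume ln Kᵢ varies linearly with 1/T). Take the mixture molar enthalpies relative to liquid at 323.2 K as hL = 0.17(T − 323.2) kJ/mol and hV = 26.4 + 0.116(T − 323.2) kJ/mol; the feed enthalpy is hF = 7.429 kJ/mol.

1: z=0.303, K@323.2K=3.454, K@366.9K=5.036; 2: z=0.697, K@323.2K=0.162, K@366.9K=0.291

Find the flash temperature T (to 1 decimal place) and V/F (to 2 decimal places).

Adiabatic flash: solve Rachford–Rice at each trial T, then check hF = ψ·hV(T) + (1−ψ)·hL(T).
  T = 323.2 K: K = (3.454, 0.162), RR gives ψ = 0.078, H_out = 2.047 kJ/mol
  T = 366.9 K: K = (5.036, 0.291), RR gives ψ = 0.255, H_out = 13.551 kJ/mol
  T = 345.0 K: K = (4.219, 0.221), RR gives ψ = 0.172, H_out = 8.056 kJ/mol
  T = 334.1 K: K = (3.830, 0.190), RR gives ψ = 0.128, H_out = 5.153 kJ/mol
  T = 339.6 K: K = (4.025, 0.205), RR gives ψ = 0.151, H_out = 6.638 kJ/mol
  T = 342.3 K: K = (4.121, 0.213), RR gives ψ = 0.162, H_out = 7.351 kJ/mol
  T = 343.6 K: K = (4.168, 0.217), RR gives ψ = 0.167, H_out = 7.691 kJ/mol
Linear interpolation between T = 342.3 (H_out = 7.351) and T = 343.6 (H_out = 7.691) on hF = 7.429 gives T ≈ 342.6 K, at which ψ = 0.16.

T = 342.6 K, V/F = 0.16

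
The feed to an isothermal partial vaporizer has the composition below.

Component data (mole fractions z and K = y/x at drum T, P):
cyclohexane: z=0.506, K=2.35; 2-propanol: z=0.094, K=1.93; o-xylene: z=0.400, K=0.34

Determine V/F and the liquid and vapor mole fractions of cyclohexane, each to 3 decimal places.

Rachford–Rice: g(V/F) = Σ zᵢ(Kᵢ−1)/(1+V/F(Kᵢ−1)) = 0.
Feasibility: ΣzᵢKᵢ = 1.507, Σzᵢ/Kᵢ = 1.440 — both > 1, two phases present.
Newton–Raphson from V/F = 0.3:
  V/F = 0.300: g = 0.2254, g' = -0.788 → V/F = 0.586
  V/F = 0.586: g = 0.0074, g' = -0.785 → V/F = 0.596
  V/F = 0.596: g = -0.0000, g' = -0.790 → V/F = 0.595
Converged at V/F = 0.595.
Compositions from xᵢ = zᵢ/(1+V/F(Kᵢ−1)), yᵢ = Kᵢxᵢ:
  cyclohexane: x = 0.281, y = 0.659
  2-propanol: x = 0.060, y = 0.117
  o-xylene: x = 0.659, y = 0.224

V/F = 0.595, x_cyclohexane = 0.281, y_cyclohexane = 0.659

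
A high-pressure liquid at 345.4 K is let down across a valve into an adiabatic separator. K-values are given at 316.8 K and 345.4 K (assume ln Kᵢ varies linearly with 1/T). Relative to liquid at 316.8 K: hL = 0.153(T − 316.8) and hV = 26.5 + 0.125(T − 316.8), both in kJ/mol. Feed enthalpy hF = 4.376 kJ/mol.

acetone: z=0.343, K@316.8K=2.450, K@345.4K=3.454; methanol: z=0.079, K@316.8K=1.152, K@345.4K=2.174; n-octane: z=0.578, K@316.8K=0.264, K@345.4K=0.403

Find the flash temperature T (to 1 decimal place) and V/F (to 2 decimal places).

Adiabatic flash: solve Rachford–Rice at each trial T, then check hF = ψ·hV(T) + (1−ψ)·hL(T).
  T = 316.8 K: K = (2.450, 1.152, 0.264), RR gives ψ = 0.086, H_out = 2.276 kJ/mol
  T = 345.4 K: K = (3.454, 2.174, 0.403), RR gives ψ = 0.438, H_out = 15.623 kJ/mol
  T = 331.1 K: K = (2.931, 1.604, 0.329), RR gives ψ = 0.273, H_out = 9.312 kJ/mol
  T = 324.0 K: K = (2.687, 1.366, 0.296), RR gives ψ = 0.185, H_out = 5.966 kJ/mol
  T = 320.4 K: K = (2.567, 1.256, 0.280), RR gives ψ = 0.137, H_out = 4.167 kJ/mol
  T = 322.2 K: K = (2.626, 1.310, 0.288), RR gives ψ = 0.161, H_out = 5.077 kJ/mol
Linear interpolation between T = 320.4 (H_out = 4.167) and T = 322.2 (H_out = 5.077) on hF = 4.376 gives T ≈ 320.8 K, at which ψ = 0.14.

T = 320.8 K, V/F = 0.14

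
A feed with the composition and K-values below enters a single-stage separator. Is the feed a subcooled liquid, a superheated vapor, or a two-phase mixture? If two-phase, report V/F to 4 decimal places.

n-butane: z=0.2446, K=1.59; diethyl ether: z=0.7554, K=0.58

ΣzᵢKᵢ = 0.8270; Σzᵢ/Kᵢ = 1.4563.
Since ΣzᵢKᵢ < 1 the mixture is below its bubble point — single liquid phase.

subcooled liquid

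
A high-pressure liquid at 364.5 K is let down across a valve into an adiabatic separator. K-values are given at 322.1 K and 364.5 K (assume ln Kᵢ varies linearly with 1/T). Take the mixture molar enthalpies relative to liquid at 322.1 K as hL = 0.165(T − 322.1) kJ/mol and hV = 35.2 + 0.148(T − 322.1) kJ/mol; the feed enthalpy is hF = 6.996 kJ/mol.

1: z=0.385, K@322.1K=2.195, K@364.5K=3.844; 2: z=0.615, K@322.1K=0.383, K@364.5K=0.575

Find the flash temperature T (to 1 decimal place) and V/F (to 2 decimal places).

Adiabatic flash: solve Rachford–Rice at each trial T, then check hF = ψ·hV(T) + (1−ψ)·hL(T).
  T = 322.1 K: K = (2.195, 0.383), RR gives ψ = 0.109, H_out = 3.849 kJ/mol
  T = 364.5 K: K = (3.844, 0.575), RR gives ψ = 0.690, H_out = 30.774 kJ/mol
  T = 343.3 K: K = (2.955, 0.475), RR gives ψ = 0.419, H_out = 18.100 kJ/mol
  T = 332.7 K: K = (2.559, 0.428), RR gives ψ = 0.279, H_out = 11.510 kJ/mol
  T = 327.4 K: K = (2.373, 0.405), RR gives ψ = 0.199, H_out = 7.877 kJ/mol
  T = 324.8 K: K = (2.285, 0.394), RR gives ψ = 0.157, H_out = 5.961 kJ/mol
  T = 326.1 K: K = (2.329, 0.400), RR gives ψ = 0.179, H_out = 6.932 kJ/mol
Linear interpolation between T = 326.1 (H_out = 6.932) and T = 327.4 (H_out = 7.877) on hF = 6.996 gives T ≈ 326.2 K, at which ψ = 0.18.

T = 326.2 K, V/F = 0.18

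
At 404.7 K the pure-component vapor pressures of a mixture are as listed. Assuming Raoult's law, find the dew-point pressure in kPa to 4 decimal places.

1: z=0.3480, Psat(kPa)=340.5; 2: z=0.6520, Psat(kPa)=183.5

Pdew = 218.5716 kPa

At the dew point ψ → 1, so Σzᵢ/Kᵢ = 1 with Kᵢ = Pᵢˢᵃᵗ/P ⇒ 1/P = Σzᵢ/Pᵢˢᵃᵗ.
1/P = 0.3480/340.5 + 0.6520/183.5 = 0.0045752 ⇒ P = 218.5716 kPa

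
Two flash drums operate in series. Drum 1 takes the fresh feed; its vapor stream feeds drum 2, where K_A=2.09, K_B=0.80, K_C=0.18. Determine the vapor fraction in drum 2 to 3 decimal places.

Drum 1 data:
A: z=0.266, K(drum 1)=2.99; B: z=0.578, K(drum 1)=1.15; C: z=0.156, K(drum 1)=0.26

Drum 1:
Iterate (Newton) starting at ψ₁ = 0.46:
  ψ₁ = 0.460: g = 0.1824, g' = -0.495 → ψ₁ = 0.829
  ψ₁ = 0.829: g = -0.0215, g' = -0.731 → ψ₁ = 0.799
  ψ₁ = 0.799: g = -0.0008, g' = -0.679 → ψ₁ = 0.798
Converged at ψ₁ = 0.798.
Drum-1 compositions:
  A: x = 0.103, y = 0.307
  B: x = 0.516, y = 0.594
  C: x = 0.381, y = 0.099
Drum-2 feed = drum-1 vapor: z₂ = (0.3073, 0.5936, 0.0991).
Drum 2:
Let ψ₂ = V/F and solve Σ zᵢ(Kᵢ−1)/(1+ψ₂(Kᵢ−1)) = 0.
Check two-phase: ΣzᵢKᵢ = 1.135 > 1 and Σzᵢ/Kᵢ = 1.439 > 1, so g(0) = 0.135 > 0 and g(1) = -0.439 < 0.
Newton iteration, ψ₂⁰ = 0.61:
  ψ₂ = 0.610: g = -0.0966, g' = -0.429 → ψ₂ = 0.385
  ψ₂ = 0.385: g = -0.0114, g' = -0.351 → ψ₂ = 0.353
  ψ₂ = 0.353: g = -0.0000, g' = -0.350 → ψ₂ = 0.352
Converged at ψ₂ = 0.352.
  A: x = 0.222, y = 0.464
  B: x = 0.639, y = 0.511
  C: x = 0.139, y = 0.025

V/F (drum 2) = 0.352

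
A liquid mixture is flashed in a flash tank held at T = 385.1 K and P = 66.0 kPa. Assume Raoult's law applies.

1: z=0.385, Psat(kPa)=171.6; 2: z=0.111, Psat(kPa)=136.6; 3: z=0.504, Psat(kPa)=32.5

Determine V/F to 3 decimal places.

Raoult's law: Kᵢ = Pᵢˢᵃᵗ/P = Pᵢˢᵃᵗ/66.0.
  K_1 = 171.6/66.0 = 2.60000, K_2 = 136.6/66.0 = 2.06970, K_3 = 32.5/66.0 = 0.49242
Material balance + equilibrium reduce to Σ zᵢ(Kᵢ−1)/(1+V/F(Kᵢ−1)) = 0.
Check two-phase: ΣzᵢKᵢ = 1.479 > 1 and Σzᵢ/Kᵢ = 1.225 > 1, so g(0) = 0.479 > 0 and g(1) = -0.225 < 0.
Newton iteration, V/F⁰ = 0.5:
  V/F = 0.500: g = 0.0768, g' = -0.591 → V/F = 0.630
  V/F = 0.630: g = 0.0017, g' = -0.570 → V/F = 0.633
Converged at V/F = 0.633.

V/F = 0.633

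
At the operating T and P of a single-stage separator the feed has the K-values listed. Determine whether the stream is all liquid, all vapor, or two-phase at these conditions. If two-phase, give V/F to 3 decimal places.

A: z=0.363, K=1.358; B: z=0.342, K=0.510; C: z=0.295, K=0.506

ΣzᵢKᵢ = 0.817; Σzᵢ/Kᵢ = 1.521.
Since ΣzᵢKᵢ < 1 the mixture is below its bubble point — single liquid phase.

all liquid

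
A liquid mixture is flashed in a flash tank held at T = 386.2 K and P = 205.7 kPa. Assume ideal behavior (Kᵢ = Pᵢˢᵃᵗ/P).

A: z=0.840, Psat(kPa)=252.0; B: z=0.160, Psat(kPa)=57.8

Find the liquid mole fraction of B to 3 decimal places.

x_B = 0.238

Raoult's law: Kᵢ = Pᵢˢᵃᵗ/P = Pᵢˢᵃᵗ/205.7.
  K_A = 252.0/205.7 = 1.22509, K_B = 57.8/205.7 = 0.28099
Let β = V/F and solve Σ zᵢ(Kᵢ−1)/(1+β(Kᵢ−1)) = 0.
Feasibility: ΣzᵢKᵢ = 1.074, Σzᵢ/Kᵢ = 1.255 — both > 1, two phases present.
Binary case is linear: z₁(K₁−1)(1+β(K₂−1)) + z₂(K₂−1)(1+β(K₁−1)) = 0
⇒ β = [z₁(K₁−1)+z₂(K₂−1)] / [−(K₁−1)(K₂−1)] = 0.0740/0.1618 = 0.457
Compositions from xᵢ = zᵢ/(1+β(Kᵢ−1)), yᵢ = Kᵢxᵢ:
  A: x = 0.762, y = 0.933
  B: x = 0.238, y = 0.067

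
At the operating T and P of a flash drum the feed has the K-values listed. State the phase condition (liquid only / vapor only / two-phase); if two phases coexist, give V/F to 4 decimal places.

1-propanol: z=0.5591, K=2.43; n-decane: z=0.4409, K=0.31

ΣzᵢKᵢ = 1.4953; Σzᵢ/Kᵢ = 1.6523.
Both exceed 1, so a two-phase solution exists.
Newton–Raphson from ψ = 0.49:
  ψ = 0.4900: g = 0.01049, g' = -0.8744 → ψ = 0.5020
Converged at ψ = 0.5020.

two-phase, V/F = 0.5020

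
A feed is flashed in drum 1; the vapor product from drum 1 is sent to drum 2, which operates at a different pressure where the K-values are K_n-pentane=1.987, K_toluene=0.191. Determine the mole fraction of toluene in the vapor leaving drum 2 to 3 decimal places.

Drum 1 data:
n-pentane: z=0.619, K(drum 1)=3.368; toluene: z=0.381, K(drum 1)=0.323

y_toluene (drum 2) = 0.105

Drum 1:
Material balance + equilibrium reduce to Σ zᵢ(Kᵢ−1)/(1+ψ₁(Kᵢ−1)) = 0.
g(0) = ΣzᵢKᵢ − 1 = 1.208 and g(1) = 1 − Σzᵢ/Kᵢ = -0.363, so a root lies in (0, 1).
Binary case is linear: z₁(K₁−1)(1+ψ₁(K₂−1)) + z₂(K₂−1)(1+ψ₁(K₁−1)) = 0
⇒ ψ₁ = [z₁(K₁−1)+z₂(K₂−1)] / [−(K₁−1)(K₂−1)] = 1.2079/1.6031 = 0.753
Drum-1 compositions:
  n-pentane: x = 0.222, y = 0.749
  toluene: x = 0.778, y = 0.251
Drum-2 feed = drum-1 vapor: z₂ = (0.7488, 0.2512).
Drum 2:
Material balance + equilibrium reduce to Σ zᵢ(Kᵢ−1)/(1+ψ₂(Kᵢ−1)) = 0.
g(0) = ΣzᵢKᵢ − 1 = 0.536 and g(1) = 1 − Σzᵢ/Kᵢ = -0.692, so a root lies in (0, 1).
Binary case is linear: z₁(K₁−1)(1+ψ₂(K₂−1)) + z₂(K₂−1)(1+ψ₂(K₁−1)) = 0
⇒ ψ₂ = [z₁(K₁−1)+z₂(K₂−1)] / [−(K₁−1)(K₂−1)] = 0.5359/0.7985 = 0.671
  n-pentane: x = 0.450, y = 0.895
  toluene: x = 0.550, y = 0.105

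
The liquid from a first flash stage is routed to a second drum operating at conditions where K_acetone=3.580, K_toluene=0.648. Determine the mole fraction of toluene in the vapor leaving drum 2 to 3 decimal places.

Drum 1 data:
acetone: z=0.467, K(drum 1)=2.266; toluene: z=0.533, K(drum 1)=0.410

y_toluene (drum 2) = 0.570

Drum 1:
Let ψ₁ = V/F and solve Σ zᵢ(Kᵢ−1)/(1+ψ₁(Kᵢ−1)) = 0.
Feasibility: ΣzᵢKᵢ = 1.277, Σzᵢ/Kᵢ = 1.506 — both > 1, two phases present.
Newton–Raphson from ψ₁ = 0.5:
  ψ₁ = 0.500: g = -0.0840, g' = -0.654 → ψ₁ = 0.372
  ψ₁ = 0.372: g = -0.0007, g' = -0.651 → ψ₁ = 0.371
Converged at ψ₁ = 0.371.
Drum-1 compositions:
  acetone: x = 0.318, y = 0.720
  toluene: x = 0.682, y = 0.280
Drum-2 feed = drum-1 liquid: z₂ = (0.3179, 0.6821).
Drum 2:
Let ψ₂ = V/F and solve Σ zᵢ(Kᵢ−1)/(1+ψ₂(Kᵢ−1)) = 0.
Feasibility: ΣzᵢKᵢ = 1.580, Σzᵢ/Kᵢ = 1.141 — both > 1, two phases present.
Newton iteration, ψ₂⁰ = 0.48:
  ψ₂ = 0.480: g = 0.0775, g' = -0.545 → ψ₂ = 0.622
  ψ₂ = 0.622: g = 0.0073, g' = -0.450 → ψ₂ = 0.639
Converged at ψ₂ = 0.639.
  acetone: x = 0.120, y = 0.430
  toluene: x = 0.880, y = 0.570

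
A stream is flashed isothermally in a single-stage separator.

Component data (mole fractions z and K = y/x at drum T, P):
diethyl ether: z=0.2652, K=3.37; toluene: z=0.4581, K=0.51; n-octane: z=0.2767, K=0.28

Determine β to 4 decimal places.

Newton–Raphson from β = 0.5:
  β = 0.5000: g = -0.32094, g' = -0.8552 → β = 0.1247
  β = 0.1247: g = 0.02719, g' = -1.1854 → β = 0.1476
  β = 0.1476: g = 0.00071, g' = -1.1249 → β = 0.1483
Converged at β = 0.1483.

β = 0.1483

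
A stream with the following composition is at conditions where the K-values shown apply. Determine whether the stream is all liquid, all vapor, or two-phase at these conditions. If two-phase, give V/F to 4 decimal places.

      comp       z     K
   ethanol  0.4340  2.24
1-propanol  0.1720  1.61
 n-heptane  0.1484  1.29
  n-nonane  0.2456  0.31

two-phase, V/F = 0.7966

ΣzᵢKᵢ = 1.5167; Σzᵢ/Kᵢ = 1.2079.
Both exceed 1, so a two-phase solution exists.
Let ψ = V/F and solve Σ zᵢ(Kᵢ−1)/(1+ψ(Kᵢ−1)) = 0.
Iterate (Newton) starting at ψ = 0.48:
  ψ = 0.4800: g = 0.20291, g' = -0.5716 → ψ = 0.8350
  ψ = 0.8350: g = -0.03127, g' = -0.8482 → ψ = 0.7981
  ψ = 0.7981: g = -0.00120, g' = -0.7850 → ψ = 0.7966
Converged at ψ = 0.7966.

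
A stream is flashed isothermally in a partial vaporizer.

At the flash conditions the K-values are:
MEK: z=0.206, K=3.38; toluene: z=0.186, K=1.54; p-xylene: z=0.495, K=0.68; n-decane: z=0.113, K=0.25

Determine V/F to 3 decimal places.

V/F = 0.459

Rachford–Rice: g(V/F) = Σ zᵢ(Kᵢ−1)/(1+V/F(Kᵢ−1)) = 0.
Check two-phase: ΣzᵢKᵢ = 1.348 > 1 and Σzᵢ/Kᵢ = 1.362 > 1, so g(0) = 0.348 > 0 and g(1) = -0.362 < 0.
Newton iteration, V/F⁰ = 0.42:
  V/F = 0.420: g = 0.0203, g' = -0.531 → V/F = 0.458
  V/F = 0.458: g = 0.0002, g' = -0.519 → V/F = 0.459
Converged at V/F = 0.459.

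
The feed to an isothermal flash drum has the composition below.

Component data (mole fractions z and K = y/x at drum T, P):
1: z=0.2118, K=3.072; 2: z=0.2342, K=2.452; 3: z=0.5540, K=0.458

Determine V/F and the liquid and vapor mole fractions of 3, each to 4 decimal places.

Rachford–Rice: g(V/F) = Σ zᵢ(Kᵢ−1)/(1+V/F(Kᵢ−1)) = 0.
Check two-phase: ΣzᵢKᵢ = 1.4786 > 1 and Σzᵢ/Kᵢ = 1.3741 > 1, so g(0) = 0.4786 > 0 and g(1) = -0.3741 < 0.
Newton–Raphson from V/F = 0.5:
  V/F = 0.5000: g = 0.00068, g' = -0.6913 → V/F = 0.5010
Converged at V/F = 0.5010.
Compositions from xᵢ = zᵢ/(1+V/F(Kᵢ−1)), yᵢ = Kᵢxᵢ:
  1: x = 0.1039, y = 0.3193
  2: x = 0.1356, y = 0.3324
  3: x = 0.7605, y = 0.3483

V/F = 0.5010, x_3 = 0.7605, y_3 = 0.3483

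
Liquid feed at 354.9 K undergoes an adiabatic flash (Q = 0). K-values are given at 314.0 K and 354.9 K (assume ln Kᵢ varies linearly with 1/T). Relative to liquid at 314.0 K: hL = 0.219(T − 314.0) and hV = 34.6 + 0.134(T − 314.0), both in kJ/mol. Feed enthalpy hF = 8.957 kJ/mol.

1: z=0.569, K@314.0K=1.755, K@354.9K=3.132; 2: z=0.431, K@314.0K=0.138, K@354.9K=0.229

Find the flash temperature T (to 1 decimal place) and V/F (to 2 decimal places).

T = 320.9 K, V/F = 0.22

Adiabatic flash: solve Rachford–Rice at each trial T, then check hF = ψ·hV(T) + (1−ψ)·hL(T).
  T = 314.0 K: K = (1.755, 0.138), RR gives ψ = 0.089, H_out = 3.087 kJ/mol
  T = 354.9 K: K = (3.132, 0.229), RR gives ψ = 0.536, H_out = 25.634 kJ/mol
  T = 334.4 K: K = (2.385, 0.180), RR gives ψ = 0.383, H_out = 17.056 kJ/mol
  T = 324.2 K: K = (2.056, 0.158), RR gives ψ = 0.268, H_out = 11.270 kJ/mol
  T = 319.1 K: K = (1.902, 0.148), RR gives ψ = 0.190, H_out = 7.606 kJ/mol
  T = 321.6 K: K = (1.976, 0.153), RR gives ψ = 0.230, H_out = 9.488 kJ/mol
  T = 320.4 K: K = (1.940, 0.151), RR gives ψ = 0.212, H_out = 8.607 kJ/mol
Linear interpolation between T = 320.4 (H_out = 8.607) and T = 321.6 (H_out = 9.488) on hF = 8.957 gives T ≈ 320.9 K, at which ψ = 0.22.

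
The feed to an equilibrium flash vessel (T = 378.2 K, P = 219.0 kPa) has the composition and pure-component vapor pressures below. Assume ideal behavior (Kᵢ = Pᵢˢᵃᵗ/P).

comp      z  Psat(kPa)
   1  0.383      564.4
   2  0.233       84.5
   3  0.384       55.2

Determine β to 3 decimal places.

Raoult's law: Kᵢ = Pᵢˢᵃᵗ/P = Pᵢˢᵃᵗ/219.0.
  K_1 = 564.4/219.0 = 2.57717, K_2 = 84.5/219.0 = 0.38584, K_3 = 55.2/219.0 = 0.25205
Material balance + equilibrium reduce to Σ zᵢ(Kᵢ−1)/(1+β(Kᵢ−1)) = 0.
g(0) = ΣzᵢKᵢ − 1 = 0.174 and g(1) = 1 − Σzᵢ/Kᵢ = -1.276, so a root lies in (0, 1).
Newton–Raphson from β = 0.5:
  β = 0.500: g = -0.3276, g' = -1.029 → β = 0.182
  β = 0.182: g = -0.0239, g' = -0.975 → β = 0.157
Converged at β = 0.157.

β = 0.157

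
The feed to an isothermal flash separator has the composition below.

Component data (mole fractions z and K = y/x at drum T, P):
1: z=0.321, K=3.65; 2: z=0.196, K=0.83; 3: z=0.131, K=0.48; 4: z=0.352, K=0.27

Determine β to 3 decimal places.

β = 0.328

Material balance + equilibrium reduce to Σ zᵢ(Kᵢ−1)/(1+β(Kᵢ−1)) = 0.
Check two-phase: ΣzᵢKᵢ = 1.492 > 1 and Σzᵢ/Kᵢ = 1.901 > 1, so g(0) = 0.492 > 0 and g(1) = -0.901 < 0.
Newton iteration, β⁰ = 0.59:
  β = 0.590: g = -0.2548, g' = -1.003 → β = 0.336
  β = 0.336: g = -0.0082, g' = -1.019 → β = 0.328
Converged at β = 0.328.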